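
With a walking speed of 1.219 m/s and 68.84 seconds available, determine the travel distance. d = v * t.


d = 1.219 * 68.84 = 83.916 m

83.916 m


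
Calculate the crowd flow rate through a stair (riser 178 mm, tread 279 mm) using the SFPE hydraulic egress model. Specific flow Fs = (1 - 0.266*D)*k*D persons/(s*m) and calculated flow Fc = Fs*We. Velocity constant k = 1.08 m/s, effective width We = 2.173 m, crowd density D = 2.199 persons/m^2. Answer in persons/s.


1 - 0.266*D = 1 - 0.266*2.199 = 0.41507
Fs = 0.41507 * 1.08 * 2.199 = 0.98575 persons/(s*m)
Fc = 0.98575 * 2.173 = 2.1420 persons/s

2.1420 persons/s


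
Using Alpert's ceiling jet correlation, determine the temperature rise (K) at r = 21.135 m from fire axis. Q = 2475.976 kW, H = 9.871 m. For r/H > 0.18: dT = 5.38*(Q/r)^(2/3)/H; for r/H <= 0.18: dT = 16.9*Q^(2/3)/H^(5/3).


r/H = 21.135 / 9.871 = 2.1411
r/H > 0.18, so dT = 5.38*(Q/r)^(2/3)/H
Q/r = 117.15
(Q/r)^(2/3) = 23.942
dT = 5.38 * 23.942 / 9.871 = 13.049 K

13.049 K


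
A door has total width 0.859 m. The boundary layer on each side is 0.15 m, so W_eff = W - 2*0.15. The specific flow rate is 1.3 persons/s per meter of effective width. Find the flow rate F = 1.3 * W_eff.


W_eff = 0.859 - 0.30 = 0.559 m
F = 1.3 * 0.559 = 0.72670 persons/s

0.72670 persons/s


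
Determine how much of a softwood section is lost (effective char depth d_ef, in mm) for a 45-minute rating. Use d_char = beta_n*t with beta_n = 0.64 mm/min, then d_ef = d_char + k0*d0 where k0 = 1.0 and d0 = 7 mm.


d_char = 0.64 * 45 = 28.8 mm
d_ef = 28.8 + 1.0*7 = 35.8 mm

35.8 mm


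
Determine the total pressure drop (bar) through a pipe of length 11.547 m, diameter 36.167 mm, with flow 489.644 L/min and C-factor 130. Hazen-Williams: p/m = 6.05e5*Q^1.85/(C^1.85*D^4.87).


Q^1.85 = 94684
C^1.85 = 8143.2
D^4.87 = 3.8813e+07
p/m = 0.18124 bar/m
p_total = 0.18124 * 11.547 = 2.0928 bar

2.0928 bar


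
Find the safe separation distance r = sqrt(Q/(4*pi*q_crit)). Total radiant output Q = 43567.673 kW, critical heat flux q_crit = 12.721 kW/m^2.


4*pi*q_crit = 159.86
Q/(4*pi*q_crit) = 272.54
r = sqrt(272.54) = 16.509 m

16.509 m


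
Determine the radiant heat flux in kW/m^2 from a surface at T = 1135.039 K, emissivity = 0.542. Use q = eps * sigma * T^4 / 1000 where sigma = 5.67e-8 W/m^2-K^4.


T^4 = 1.6598e+12
q = 0.542 * 5.67e-8 * 1.6598e+12 / 1000 = 51.006 kW/m^2

51.006 kW/m^2


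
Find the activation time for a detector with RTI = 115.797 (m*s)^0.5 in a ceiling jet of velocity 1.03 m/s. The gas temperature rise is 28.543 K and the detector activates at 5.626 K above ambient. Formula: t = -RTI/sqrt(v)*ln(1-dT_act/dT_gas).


dT_act/dT_gas = 0.19711
ln(1 - 0.19711) = -0.21953
t = -115.797 / sqrt(1.03) * -0.21953 = 25.048 s

25.048 s


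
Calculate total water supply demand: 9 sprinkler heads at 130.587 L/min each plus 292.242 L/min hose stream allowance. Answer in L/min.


Sprinkler demand = 9 * 130.587 = 1175.283 L/min
Total = 1175.283 + 292.242 = 1467.525 L/min

1467.525 L/min


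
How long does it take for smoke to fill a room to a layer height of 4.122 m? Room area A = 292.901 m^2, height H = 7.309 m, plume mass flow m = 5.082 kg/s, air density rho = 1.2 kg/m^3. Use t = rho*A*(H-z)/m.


H - z = 3.187 m
t = 1.2 * 292.901 * 3.187 / 5.082 = 220.42 s

220.42 s


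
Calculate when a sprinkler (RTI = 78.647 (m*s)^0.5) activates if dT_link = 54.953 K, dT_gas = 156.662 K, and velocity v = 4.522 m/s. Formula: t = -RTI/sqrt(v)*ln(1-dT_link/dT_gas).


dT_link/dT_gas = 0.35077
ln(1 - 0.35077) = -0.43197
t = -78.647 / sqrt(4.522) * -0.43197 = 15.976 s

15.976 s


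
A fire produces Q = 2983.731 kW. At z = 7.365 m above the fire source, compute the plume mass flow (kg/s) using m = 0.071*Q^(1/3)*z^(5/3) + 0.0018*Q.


Q^(1/3) = 14.396
z^(5/3) = 27.880
First term = 0.071 * 14.396 * 27.880 = 28.497
Second term = 0.0018 * 2983.731 = 5.3707
m = 33.868 kg/s

33.868 kg/s


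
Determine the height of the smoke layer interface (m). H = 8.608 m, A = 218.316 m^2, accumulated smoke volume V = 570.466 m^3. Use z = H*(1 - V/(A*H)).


V/(A*H) = 0.30356
1 - 0.30356 = 0.69644
z = 8.608 * 0.69644 = 5.9950 m

5.9950 m


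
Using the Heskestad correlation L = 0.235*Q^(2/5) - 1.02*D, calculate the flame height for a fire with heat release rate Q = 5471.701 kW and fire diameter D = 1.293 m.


Q^(2/5) = 31.279
0.235 * Q^(2/5) = 7.3505
1.02 * D = 1.3189
L = 6.0316 m

6.0316 m


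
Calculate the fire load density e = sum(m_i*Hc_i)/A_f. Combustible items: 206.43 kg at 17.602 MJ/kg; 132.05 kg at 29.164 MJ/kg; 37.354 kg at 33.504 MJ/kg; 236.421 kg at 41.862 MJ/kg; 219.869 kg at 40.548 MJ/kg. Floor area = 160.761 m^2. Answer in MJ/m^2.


Total energy = 206.43*17.602 + 132.05*29.164 + 37.354*33.504 + 236.421*41.862 + 219.869*40.548
= 3633.581 + 3851.106 + 1251.508 + 9897.056 + 8915.248
= 27548.50 MJ
e = 27548.50 / 160.761 = 171.36 MJ/m^2

171.36 MJ/m^2


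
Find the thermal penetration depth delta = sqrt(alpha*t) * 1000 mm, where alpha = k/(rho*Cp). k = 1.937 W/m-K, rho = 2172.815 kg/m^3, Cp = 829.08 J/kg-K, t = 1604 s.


alpha = 1.937 / (2172.815 * 829.08) = 1.0753e-06 m^2/s
alpha * t = 0.0017247
delta = sqrt(0.0017247) * 1000 = 41.530 mm

41.530 mm


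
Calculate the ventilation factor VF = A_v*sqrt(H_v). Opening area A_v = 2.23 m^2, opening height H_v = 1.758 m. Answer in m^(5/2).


sqrt(H_v) = 1.3259
VF = 2.23 * 1.3259 = 2.9567 m^(5/2)

2.9567 m^(5/2)


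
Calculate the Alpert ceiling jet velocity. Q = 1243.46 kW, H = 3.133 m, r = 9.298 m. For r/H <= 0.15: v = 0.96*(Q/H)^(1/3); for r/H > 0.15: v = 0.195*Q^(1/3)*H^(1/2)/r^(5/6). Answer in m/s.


r/H = 9.298 / 3.133 = 2.9678
r/H > 0.15, so v = 0.195*Q^(1/3)*H^(1/2)/r^(5/6)
Q^(1/3) = 10.753
H^(1/2) = 1.7700
r^(5/6) = 6.4120
v = 0.195 * 10.753 * 1.7700 / 6.4120 = 0.57885 m/s

0.57885 m/s


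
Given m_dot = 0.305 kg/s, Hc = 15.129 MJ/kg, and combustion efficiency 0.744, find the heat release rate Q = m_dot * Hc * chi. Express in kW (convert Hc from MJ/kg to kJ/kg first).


Hc = 15.129 MJ/kg = 15.129 * 1000 kJ/kg = 15129 kJ/kg
Q = 0.305 kg/s * 15129 kJ/kg * 0.744 = 3433.1 kW

3433.1 kW


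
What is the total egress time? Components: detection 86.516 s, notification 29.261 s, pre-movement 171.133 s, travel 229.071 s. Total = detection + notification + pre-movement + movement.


Total = 86.516 + 29.261 + 171.133 + 229.071 = 515.981 s

515.981 s


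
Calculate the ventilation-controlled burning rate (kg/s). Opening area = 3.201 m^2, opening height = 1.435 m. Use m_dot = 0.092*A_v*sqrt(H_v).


sqrt(H_v) = 1.1979
m_dot = 0.092 * 3.201 * 1.1979 = 0.35278 kg/s

0.35278 kg/s


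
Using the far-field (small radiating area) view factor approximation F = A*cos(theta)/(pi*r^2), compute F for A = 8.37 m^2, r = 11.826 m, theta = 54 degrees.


cos(54 deg) = 0.58779
pi*r^2 = 439.37
F = 8.37 * 0.58779 / 439.37 = 0.011197

0.011197


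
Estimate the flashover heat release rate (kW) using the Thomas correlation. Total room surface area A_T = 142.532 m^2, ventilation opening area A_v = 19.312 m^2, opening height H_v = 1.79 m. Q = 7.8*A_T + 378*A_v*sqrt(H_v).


7.8*A_T = 1111.7
sqrt(H_v) = 1.3379
378*A_v*sqrt(H_v) = 9766.6
Q = 1111.7 + 9766.6 = 10878 kW

10878 kW


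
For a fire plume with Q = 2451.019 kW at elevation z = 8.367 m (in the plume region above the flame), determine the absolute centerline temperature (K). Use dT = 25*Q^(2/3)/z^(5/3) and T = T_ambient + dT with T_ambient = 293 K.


Q^(2/3) = 181.79
z^(5/3) = 34.484
dT = 25 * 181.79 / 34.484 = 131.79 K
T = 293 + 131.79 = 424.79 K

424.79 K


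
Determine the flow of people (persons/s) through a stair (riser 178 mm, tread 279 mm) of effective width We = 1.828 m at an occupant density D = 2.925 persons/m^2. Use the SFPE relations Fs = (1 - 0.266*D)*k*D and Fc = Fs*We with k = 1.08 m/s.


1 - 0.266*D = 1 - 0.266*2.925 = 0.22195
Fs = 0.22195 * 1.08 * 2.925 = 0.70114 persons/(s*m)
Fc = 0.70114 * 1.828 = 1.2817 persons/s

1.2817 persons/s


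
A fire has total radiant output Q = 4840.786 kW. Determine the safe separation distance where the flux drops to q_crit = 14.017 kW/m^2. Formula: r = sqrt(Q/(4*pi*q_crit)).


4*pi*q_crit = 176.14
Q/(4*pi*q_crit) = 27.482
r = sqrt(27.482) = 5.2423 m

5.2423 m


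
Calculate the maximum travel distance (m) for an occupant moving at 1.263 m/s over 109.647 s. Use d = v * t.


d = 1.263 * 109.647 = 138.48 m

138.48 m


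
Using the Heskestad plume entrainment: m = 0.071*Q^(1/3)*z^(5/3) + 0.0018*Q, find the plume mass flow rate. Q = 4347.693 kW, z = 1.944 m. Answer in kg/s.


Q^(1/3) = 16.321
z^(5/3) = 3.0280
First term = 0.071 * 16.321 * 3.0280 = 3.5089
Second term = 0.0018 * 4347.693 = 7.8258
m = 11.335 kg/s

11.335 kg/s


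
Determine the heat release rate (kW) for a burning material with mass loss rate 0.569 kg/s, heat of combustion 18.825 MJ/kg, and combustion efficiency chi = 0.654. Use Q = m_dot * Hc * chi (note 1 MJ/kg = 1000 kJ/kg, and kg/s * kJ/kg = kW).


Hc = 18.825 MJ/kg = 18.825 * 1000 kJ/kg = 18825 kJ/kg
Q = 0.569 kg/s * 18825 kJ/kg * 0.654 = 7005.3 kW

7005.3 kW


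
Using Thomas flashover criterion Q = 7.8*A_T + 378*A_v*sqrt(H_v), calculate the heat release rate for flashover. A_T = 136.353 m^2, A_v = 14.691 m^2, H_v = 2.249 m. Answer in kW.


7.8*A_T = 1063.6
sqrt(H_v) = 1.4997
378*A_v*sqrt(H_v) = 8327.9
Q = 1063.6 + 8327.9 = 9391.5 kW

9391.5 kW


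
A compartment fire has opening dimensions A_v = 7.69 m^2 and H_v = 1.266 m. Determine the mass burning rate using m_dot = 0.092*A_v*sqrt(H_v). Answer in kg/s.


sqrt(H_v) = 1.1252
m_dot = 0.092 * 7.69 * 1.1252 = 0.79603 kg/s

0.79603 kg/s


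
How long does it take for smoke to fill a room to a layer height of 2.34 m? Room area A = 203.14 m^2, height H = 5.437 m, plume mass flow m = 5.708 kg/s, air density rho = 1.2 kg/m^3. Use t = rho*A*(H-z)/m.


H - z = 3.097 m
t = 1.2 * 203.14 * 3.097 / 5.708 = 132.26 s

132.26 s


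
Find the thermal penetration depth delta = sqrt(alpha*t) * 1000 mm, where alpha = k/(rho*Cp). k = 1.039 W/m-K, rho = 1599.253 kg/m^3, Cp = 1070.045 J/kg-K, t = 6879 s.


alpha = 1.039 / (1599.253 * 1070.045) = 6.0715e-07 m^2/s
alpha * t = 0.0041766
delta = sqrt(0.0041766) * 1000 = 64.627 mm

64.627 mm


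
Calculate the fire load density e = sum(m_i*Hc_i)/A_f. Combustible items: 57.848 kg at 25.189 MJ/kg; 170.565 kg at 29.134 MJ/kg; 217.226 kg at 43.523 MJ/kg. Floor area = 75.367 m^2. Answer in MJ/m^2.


Total energy = 57.848*25.189 + 170.565*29.134 + 217.226*43.523
= 1457.133 + 4969.241 + 9454.327
= 15880.70 MJ
e = 15880.70 / 75.367 = 210.71 MJ/m^2

210.71 MJ/m^2


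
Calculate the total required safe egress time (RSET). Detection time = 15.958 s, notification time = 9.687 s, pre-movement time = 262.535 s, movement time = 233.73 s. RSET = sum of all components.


Total = 15.958 + 9.687 + 262.535 + 233.73 = 521.91 s

521.91 s


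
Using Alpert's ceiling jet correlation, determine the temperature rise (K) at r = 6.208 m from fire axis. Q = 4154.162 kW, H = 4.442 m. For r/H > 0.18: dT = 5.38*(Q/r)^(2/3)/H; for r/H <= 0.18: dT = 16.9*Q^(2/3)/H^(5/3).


r/H = 6.208 / 4.442 = 1.3976
r/H > 0.18, so dT = 5.38*(Q/r)^(2/3)/H
Q/r = 669.16
(Q/r)^(2/3) = 76.505
dT = 5.38 * 76.505 / 4.442 = 92.660 K

92.660 K


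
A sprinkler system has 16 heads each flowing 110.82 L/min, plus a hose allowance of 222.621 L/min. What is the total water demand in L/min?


Sprinkler demand = 16 * 110.82 = 1773.12 L/min
Total = 1773.12 + 222.621 = 1995.741 L/min

1995.741 L/min


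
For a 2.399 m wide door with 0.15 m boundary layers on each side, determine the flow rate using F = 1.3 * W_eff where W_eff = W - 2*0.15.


W_eff = 2.399 - 0.30 = 2.099 m
F = 1.3 * 2.099 = 2.7287 persons/s

2.7287 persons/s


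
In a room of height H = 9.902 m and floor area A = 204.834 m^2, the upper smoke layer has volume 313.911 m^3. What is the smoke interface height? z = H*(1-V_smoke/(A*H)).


V/(A*H) = 0.15477
1 - 0.15477 = 0.84523
z = 9.902 * 0.84523 = 8.3695 m

8.3695 m


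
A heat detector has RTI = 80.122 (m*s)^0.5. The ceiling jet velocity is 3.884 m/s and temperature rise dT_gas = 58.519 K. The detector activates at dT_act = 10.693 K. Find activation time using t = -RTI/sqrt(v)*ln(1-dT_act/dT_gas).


dT_act/dT_gas = 0.18273
ln(1 - 0.18273) = -0.20178
t = -80.122 / sqrt(3.884) * -0.20178 = 8.2034 s

8.2034 s


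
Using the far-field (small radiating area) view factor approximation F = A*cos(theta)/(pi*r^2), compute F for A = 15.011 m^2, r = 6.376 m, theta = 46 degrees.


cos(46 deg) = 0.69466
pi*r^2 = 127.72
F = 15.011 * 0.69466 / 127.72 = 0.081646

0.081646


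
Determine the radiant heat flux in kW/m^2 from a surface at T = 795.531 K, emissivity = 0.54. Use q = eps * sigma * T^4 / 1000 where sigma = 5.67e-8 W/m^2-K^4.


T^4 = 4.0052e+11
q = 0.54 * 5.67e-8 * 4.0052e+11 / 1000 = 12.263 kW/m^2

12.263 kW/m^2


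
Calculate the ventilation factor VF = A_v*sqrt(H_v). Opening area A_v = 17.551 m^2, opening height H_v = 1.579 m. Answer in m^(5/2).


sqrt(H_v) = 1.2566
VF = 17.551 * 1.2566 = 22.054 m^(5/2)

22.054 m^(5/2)


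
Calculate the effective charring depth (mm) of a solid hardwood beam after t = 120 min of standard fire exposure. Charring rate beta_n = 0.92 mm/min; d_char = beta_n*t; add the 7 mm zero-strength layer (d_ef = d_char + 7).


d_char = 0.92 * 120 = 110.4 mm
d_ef = 110.4 + 1.0*7 = 117.4 mm

117.4 mm


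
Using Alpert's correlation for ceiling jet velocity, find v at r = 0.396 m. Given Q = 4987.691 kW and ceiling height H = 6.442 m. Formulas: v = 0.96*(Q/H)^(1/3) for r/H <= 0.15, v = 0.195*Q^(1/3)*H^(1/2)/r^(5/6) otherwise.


r/H = 0.396 / 6.442 = 0.061472
r/H <= 0.15, so v = 0.96*(Q/H)^(1/3)
Q/H = 774.25
(Q/H)^(1/3) = 9.1825
v = 0.96 * 9.1825 = 8.8152 m/s

8.8152 m/s


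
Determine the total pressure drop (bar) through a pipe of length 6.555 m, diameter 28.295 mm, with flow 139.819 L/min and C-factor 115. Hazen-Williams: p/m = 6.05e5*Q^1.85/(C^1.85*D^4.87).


Q^1.85 = 9317.5
C^1.85 = 6490.7
D^4.87 = 1.1744e+07
p/m = 0.073950 bar/m
p_total = 0.073950 * 6.555 = 0.48474 bar

0.48474 bar


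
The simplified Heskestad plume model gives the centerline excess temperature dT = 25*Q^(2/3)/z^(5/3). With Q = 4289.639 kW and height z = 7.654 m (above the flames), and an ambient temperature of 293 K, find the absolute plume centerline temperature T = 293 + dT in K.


Q^(2/3) = 264.01
z^(5/3) = 29.727
dT = 25 * 264.01 / 29.727 = 222.03 K
T = 293 + 222.03 = 515.03 K

515.03 K


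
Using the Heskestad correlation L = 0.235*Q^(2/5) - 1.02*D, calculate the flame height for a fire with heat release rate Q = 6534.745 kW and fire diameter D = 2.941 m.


Q^(2/5) = 33.581
0.235 * Q^(2/5) = 7.8915
1.02 * D = 2.9998
L = 4.8917 m

4.8917 m


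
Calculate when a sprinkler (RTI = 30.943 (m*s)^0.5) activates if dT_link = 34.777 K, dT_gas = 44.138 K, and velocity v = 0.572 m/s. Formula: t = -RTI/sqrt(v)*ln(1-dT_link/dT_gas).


dT_link/dT_gas = 0.78792
ln(1 - 0.78792) = -1.5508
t = -30.943 / sqrt(0.572) * -1.5508 = 63.447 s

63.447 s


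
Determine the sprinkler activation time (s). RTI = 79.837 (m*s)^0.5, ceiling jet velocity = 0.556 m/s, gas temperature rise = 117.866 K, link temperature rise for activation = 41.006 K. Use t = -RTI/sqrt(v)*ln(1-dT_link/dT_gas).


dT_link/dT_gas = 0.34790
ln(1 - 0.34790) = -0.42756
t = -79.837 / sqrt(0.556) * -0.42756 = 45.779 s

45.779 s


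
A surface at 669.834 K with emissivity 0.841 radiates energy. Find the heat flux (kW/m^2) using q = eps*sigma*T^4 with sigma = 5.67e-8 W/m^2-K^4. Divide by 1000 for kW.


T^4 = 2.0131e+11
q = 0.841 * 5.67e-8 * 2.0131e+11 / 1000 = 9.5995 kW/m^2

9.5995 kW/m^2


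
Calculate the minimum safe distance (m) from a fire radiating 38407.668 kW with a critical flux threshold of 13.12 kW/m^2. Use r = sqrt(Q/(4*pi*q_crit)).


4*pi*q_crit = 164.87
Q/(4*pi*q_crit) = 232.96
r = sqrt(232.96) = 15.263 m

15.263 m


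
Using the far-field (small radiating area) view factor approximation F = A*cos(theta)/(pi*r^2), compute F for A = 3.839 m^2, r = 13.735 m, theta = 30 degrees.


cos(30 deg) = 0.86603
pi*r^2 = 592.66
F = 3.839 * 0.86603 / 592.66 = 0.0056097

0.0056097


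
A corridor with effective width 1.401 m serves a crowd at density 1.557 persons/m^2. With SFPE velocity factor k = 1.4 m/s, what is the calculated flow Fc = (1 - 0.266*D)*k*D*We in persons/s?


1 - 0.266*D = 1 - 0.266*1.557 = 0.58584
Fs = 0.58584 * 1.4 * 1.557 = 1.2770 persons/(s*m)
Fc = 1.2770 * 1.401 = 1.7891 persons/s

1.7891 persons/s


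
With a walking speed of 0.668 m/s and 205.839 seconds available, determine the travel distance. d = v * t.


d = 0.668 * 205.839 = 137.50 m

137.50 m


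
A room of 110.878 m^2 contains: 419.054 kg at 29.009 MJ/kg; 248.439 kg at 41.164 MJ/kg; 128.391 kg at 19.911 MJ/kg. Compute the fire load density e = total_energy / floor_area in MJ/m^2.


Total energy = 419.054*29.009 + 248.439*41.164 + 128.391*19.911
= 12156.34 + 10226.74 + 2556.393
= 24939.47 MJ
e = 24939.47 / 110.878 = 224.93 MJ/m^2

224.93 MJ/m^2


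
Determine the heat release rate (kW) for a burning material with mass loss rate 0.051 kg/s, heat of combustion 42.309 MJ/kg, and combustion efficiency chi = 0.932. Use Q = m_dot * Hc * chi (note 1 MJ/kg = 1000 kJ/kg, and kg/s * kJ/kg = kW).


Hc = 42.309 MJ/kg = 42.309 * 1000 kJ/kg = 42309 kJ/kg
Q = 0.051 kg/s * 42309 kJ/kg * 0.932 = 2011.0 kW

2011.0 kW


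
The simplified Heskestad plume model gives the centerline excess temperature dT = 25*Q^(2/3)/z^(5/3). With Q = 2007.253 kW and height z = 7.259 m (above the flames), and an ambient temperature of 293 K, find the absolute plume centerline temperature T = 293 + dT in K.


Q^(2/3) = 159.12
z^(5/3) = 27.214
dT = 25 * 159.12 / 27.214 = 146.18 K
T = 293 + 146.18 = 439.18 K

439.18 K


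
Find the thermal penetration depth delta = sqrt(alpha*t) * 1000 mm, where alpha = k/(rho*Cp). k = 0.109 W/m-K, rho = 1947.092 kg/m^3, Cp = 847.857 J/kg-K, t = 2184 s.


alpha = 0.109 / (1947.092 * 847.857) = 6.6026e-08 m^2/s
alpha * t = 0.00014420
delta = sqrt(0.00014420) * 1000 = 12.008 mm

12.008 mm


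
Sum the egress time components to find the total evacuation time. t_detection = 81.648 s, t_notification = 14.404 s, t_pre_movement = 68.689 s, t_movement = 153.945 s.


Total = 81.648 + 14.404 + 68.689 + 153.945 = 318.686 s

318.686 s


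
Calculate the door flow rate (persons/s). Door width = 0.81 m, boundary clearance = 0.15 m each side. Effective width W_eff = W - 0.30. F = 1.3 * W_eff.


W_eff = 0.81 - 0.30 = 0.51 m
F = 1.3 * 0.51 = 0.663 persons/s

0.663 persons/s


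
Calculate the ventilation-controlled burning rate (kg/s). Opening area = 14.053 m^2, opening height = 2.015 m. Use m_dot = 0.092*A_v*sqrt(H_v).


sqrt(H_v) = 1.4195
m_dot = 0.092 * 14.053 * 1.4195 = 1.8352 kg/s

1.8352 kg/s


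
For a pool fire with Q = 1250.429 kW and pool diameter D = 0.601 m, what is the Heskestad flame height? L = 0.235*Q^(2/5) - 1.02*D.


Q^(2/5) = 17.331
0.235 * Q^(2/5) = 4.0728
1.02 * D = 0.61302
L = 3.4598 m

3.4598 m


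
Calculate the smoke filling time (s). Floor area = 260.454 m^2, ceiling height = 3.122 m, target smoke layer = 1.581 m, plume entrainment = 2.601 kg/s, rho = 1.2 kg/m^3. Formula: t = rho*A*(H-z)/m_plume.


H - z = 1.541 m
t = 1.2 * 260.454 * 1.541 / 2.601 = 185.17 s

185.17 s


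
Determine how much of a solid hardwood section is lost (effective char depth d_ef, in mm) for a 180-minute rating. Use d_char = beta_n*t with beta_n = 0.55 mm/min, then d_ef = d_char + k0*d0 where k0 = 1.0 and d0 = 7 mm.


d_char = 0.55 * 180 = 99 mm
d_ef = 99 + 1.0*7 = 106 mm

106 mm


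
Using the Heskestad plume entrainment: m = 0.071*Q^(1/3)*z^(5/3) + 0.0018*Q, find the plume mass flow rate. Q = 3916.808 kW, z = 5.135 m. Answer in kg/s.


Q^(1/3) = 15.763
z^(5/3) = 15.284
First term = 0.071 * 15.763 * 15.284 = 17.106
Second term = 0.0018 * 3916.808 = 7.0503
m = 24.156 kg/s

24.156 kg/s


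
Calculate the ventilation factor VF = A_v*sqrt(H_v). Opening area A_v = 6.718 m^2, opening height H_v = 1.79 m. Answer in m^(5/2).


sqrt(H_v) = 1.3379
VF = 6.718 * 1.3379 = 8.9881 m^(5/2)

8.9881 m^(5/2)


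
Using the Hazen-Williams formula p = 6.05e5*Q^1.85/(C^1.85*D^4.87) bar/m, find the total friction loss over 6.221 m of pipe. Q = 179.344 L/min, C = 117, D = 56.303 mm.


Q^1.85 = 14768
C^1.85 = 6701.1
D^4.87 = 3.3503e+08
p/m = 0.0039796 bar/m
p_total = 0.0039796 * 6.221 = 0.024757 bar

0.024757 bar


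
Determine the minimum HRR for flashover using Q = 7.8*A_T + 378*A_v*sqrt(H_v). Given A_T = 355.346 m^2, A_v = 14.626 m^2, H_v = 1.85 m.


7.8*A_T = 2771.7
sqrt(H_v) = 1.3601
378*A_v*sqrt(H_v) = 7519.7
Q = 2771.7 + 7519.7 = 10291 kW

10291 kW


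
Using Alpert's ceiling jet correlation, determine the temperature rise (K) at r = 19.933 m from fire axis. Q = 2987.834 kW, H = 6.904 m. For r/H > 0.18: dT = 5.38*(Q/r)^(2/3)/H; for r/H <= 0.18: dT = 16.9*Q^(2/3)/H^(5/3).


r/H = 19.933 / 6.904 = 2.8872
r/H > 0.18, so dT = 5.38*(Q/r)^(2/3)/H
Q/r = 149.89
(Q/r)^(2/3) = 28.218
dT = 5.38 * 28.218 / 6.904 = 21.989 K

21.989 K


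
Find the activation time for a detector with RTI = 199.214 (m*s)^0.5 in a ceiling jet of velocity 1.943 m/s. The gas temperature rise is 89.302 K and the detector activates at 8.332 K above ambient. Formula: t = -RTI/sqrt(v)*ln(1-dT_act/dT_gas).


dT_act/dT_gas = 0.093301
ln(1 - 0.093301) = -0.097945
t = -199.214 / sqrt(1.943) * -0.097945 = 13.998 s

13.998 s


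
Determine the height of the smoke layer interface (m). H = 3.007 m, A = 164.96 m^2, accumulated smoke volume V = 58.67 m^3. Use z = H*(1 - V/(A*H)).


V/(A*H) = 0.11828
1 - 0.11828 = 0.88172
z = 3.007 * 0.88172 = 2.6513 m

2.6513 m


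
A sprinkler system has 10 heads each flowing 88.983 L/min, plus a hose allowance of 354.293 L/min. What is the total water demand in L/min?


Sprinkler demand = 10 * 88.983 = 889.83 L/min
Total = 889.83 + 354.293 = 1244.123 L/min

1244.123 L/min


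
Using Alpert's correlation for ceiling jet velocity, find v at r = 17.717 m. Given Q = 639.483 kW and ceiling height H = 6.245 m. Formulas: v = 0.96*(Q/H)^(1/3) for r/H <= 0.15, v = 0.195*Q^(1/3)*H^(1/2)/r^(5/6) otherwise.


r/H = 17.717 / 6.245 = 2.8370
r/H > 0.15, so v = 0.195*Q^(1/3)*H^(1/2)/r^(5/6)
Q^(1/3) = 8.6154
H^(1/2) = 2.4990
r^(5/6) = 10.973
v = 0.195 * 8.6154 * 2.4990 / 10.973 = 0.38261 m/s

0.38261 m/s


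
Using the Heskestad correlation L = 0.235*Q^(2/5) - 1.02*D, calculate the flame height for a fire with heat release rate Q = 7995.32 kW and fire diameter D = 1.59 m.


Q^(2/5) = 36.403
0.235 * Q^(2/5) = 8.5546
1.02 * D = 1.6218
L = 6.9328 m

6.9328 m


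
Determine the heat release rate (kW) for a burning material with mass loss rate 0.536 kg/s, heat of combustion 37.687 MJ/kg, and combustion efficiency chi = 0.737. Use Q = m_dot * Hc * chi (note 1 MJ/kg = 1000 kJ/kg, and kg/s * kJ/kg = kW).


Hc = 37.687 MJ/kg = 37.687 * 1000 kJ/kg = 37687 kJ/kg
Q = 0.536 kg/s * 37687 kJ/kg * 0.737 = 14888 kW

14888 kW


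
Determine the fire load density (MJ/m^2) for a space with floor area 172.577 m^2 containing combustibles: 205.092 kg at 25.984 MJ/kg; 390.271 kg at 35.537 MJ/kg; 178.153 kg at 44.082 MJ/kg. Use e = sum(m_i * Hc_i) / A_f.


Total energy = 205.092*25.984 + 390.271*35.537 + 178.153*44.082
= 5329.111 + 13869.06 + 7853.341
= 27051.51 MJ
e = 27051.51 / 172.577 = 156.75 MJ/m^2

156.75 MJ/m^2


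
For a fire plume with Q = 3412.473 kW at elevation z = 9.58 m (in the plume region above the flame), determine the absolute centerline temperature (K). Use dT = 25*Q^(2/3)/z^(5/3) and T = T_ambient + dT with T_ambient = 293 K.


Q^(2/3) = 226.66
z^(5/3) = 43.212
dT = 25 * 226.66 / 43.212 = 131.13 K
T = 293 + 131.13 = 424.13 K

424.13 K


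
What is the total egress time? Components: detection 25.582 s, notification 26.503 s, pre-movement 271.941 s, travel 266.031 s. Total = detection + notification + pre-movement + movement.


Total = 25.582 + 26.503 + 271.941 + 266.031 = 590.057 s

590.057 s


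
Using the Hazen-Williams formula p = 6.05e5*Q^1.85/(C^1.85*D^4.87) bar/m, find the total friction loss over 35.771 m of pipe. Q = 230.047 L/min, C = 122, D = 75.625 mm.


Q^1.85 = 23408
C^1.85 = 7240.5
D^4.87 = 1.4096e+09
p/m = 0.0013876 bar/m
p_total = 0.0013876 * 35.771 = 0.049634 bar

0.049634 bar


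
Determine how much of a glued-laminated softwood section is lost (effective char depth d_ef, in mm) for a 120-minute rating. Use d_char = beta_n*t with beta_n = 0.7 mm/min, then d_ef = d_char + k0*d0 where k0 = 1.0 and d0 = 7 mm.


d_char = 0.7 * 120 = 84 mm
d_ef = 84 + 1.0*7 = 91 mm

91 mm


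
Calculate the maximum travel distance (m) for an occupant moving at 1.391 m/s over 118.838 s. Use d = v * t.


d = 1.391 * 118.838 = 165.30 m

165.30 m


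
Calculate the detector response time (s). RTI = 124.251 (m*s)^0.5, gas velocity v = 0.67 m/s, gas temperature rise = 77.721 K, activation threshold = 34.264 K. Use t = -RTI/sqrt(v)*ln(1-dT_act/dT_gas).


dT_act/dT_gas = 0.44086
ln(1 - 0.44086) = -0.58135
t = -124.251 / sqrt(0.67) * -0.58135 = 88.248 s

88.248 s


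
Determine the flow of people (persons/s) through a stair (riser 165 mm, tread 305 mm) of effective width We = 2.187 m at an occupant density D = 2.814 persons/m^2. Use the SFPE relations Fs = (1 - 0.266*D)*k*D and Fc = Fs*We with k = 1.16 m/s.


1 - 0.266*D = 1 - 0.266*2.814 = 0.25148
Fs = 0.25148 * 1.16 * 2.814 = 0.82088 persons/(s*m)
Fc = 0.82088 * 2.187 = 1.7953 persons/s

1.7953 persons/s


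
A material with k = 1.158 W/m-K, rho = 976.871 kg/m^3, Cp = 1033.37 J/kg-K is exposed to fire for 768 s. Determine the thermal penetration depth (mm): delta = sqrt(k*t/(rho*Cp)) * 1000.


alpha = 1.158 / (976.871 * 1033.37) = 1.1471e-06 m^2/s
alpha * t = 0.00088100
delta = sqrt(0.00088100) * 1000 = 29.682 mm

29.682 mm


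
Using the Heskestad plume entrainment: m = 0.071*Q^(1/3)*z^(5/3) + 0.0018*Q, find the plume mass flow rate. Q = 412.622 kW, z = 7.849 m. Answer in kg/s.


Q^(1/3) = 7.4448
z^(5/3) = 31.000
First term = 0.071 * 7.4448 * 31.000 = 16.386
Second term = 0.0018 * 412.622 = 0.74272
m = 17.128 kg/s

17.128 kg/s


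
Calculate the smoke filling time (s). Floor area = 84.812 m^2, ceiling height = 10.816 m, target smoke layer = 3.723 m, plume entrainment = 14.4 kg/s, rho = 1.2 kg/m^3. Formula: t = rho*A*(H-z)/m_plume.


H - z = 7.093 m
t = 1.2 * 84.812 * 7.093 / 14.4 = 50.131 s

50.131 s


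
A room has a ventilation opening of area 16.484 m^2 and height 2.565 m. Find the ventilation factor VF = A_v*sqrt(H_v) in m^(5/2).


sqrt(H_v) = 1.6016
VF = 16.484 * 1.6016 = 26.400 m^(5/2)

26.400 m^(5/2)


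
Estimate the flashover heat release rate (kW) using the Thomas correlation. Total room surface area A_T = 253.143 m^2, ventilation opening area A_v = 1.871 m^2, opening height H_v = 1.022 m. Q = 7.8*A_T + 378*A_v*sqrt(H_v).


7.8*A_T = 1974.5
sqrt(H_v) = 1.0109
378*A_v*sqrt(H_v) = 714.98
Q = 1974.5 + 714.98 = 2689.5 kW

2689.5 kW


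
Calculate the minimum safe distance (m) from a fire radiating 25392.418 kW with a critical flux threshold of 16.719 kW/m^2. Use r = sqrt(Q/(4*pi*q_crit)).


4*pi*q_crit = 210.10
Q/(4*pi*q_crit) = 120.86
r = sqrt(120.86) = 10.994 m

10.994 m


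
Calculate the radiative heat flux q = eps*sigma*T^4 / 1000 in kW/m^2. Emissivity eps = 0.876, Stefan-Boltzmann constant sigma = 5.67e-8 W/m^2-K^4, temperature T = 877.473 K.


T^4 = 5.9284e+11
q = 0.876 * 5.67e-8 * 5.9284e+11 / 1000 = 29.446 kW/m^2

29.446 kW/m^2


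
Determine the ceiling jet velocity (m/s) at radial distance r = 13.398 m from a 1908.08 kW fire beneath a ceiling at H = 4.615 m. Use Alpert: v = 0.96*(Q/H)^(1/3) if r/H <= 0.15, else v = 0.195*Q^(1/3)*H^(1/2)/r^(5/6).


r/H = 13.398 / 4.615 = 2.9031
r/H > 0.15, so v = 0.195*Q^(1/3)*H^(1/2)/r^(5/6)
Q^(1/3) = 12.403
H^(1/2) = 2.1483
r^(5/6) = 8.6936
v = 0.195 * 12.403 * 2.1483 / 8.6936 = 0.59766 m/s

0.59766 m/s


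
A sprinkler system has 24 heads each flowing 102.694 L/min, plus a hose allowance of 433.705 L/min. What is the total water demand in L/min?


Sprinkler demand = 24 * 102.694 = 2464.656 L/min
Total = 2464.656 + 433.705 = 2898.361 L/min

2898.361 L/min


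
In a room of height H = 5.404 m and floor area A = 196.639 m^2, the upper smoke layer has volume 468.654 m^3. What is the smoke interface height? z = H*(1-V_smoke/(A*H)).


V/(A*H) = 0.44103
1 - 0.44103 = 0.55897
z = 5.404 * 0.55897 = 3.0207 m

3.0207 m


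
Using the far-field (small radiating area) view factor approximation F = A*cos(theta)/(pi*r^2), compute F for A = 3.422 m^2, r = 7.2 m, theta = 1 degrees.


cos(1 deg) = 0.99985
pi*r^2 = 162.86
F = 3.422 * 0.99985 / 162.86 = 0.021009

0.021009


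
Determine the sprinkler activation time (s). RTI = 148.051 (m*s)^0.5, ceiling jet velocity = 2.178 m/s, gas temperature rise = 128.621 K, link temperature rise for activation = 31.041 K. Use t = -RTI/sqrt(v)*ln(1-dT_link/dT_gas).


dT_link/dT_gas = 0.24134
ln(1 - 0.24134) = -0.27620
t = -148.051 / sqrt(2.178) * -0.27620 = 27.708 s

27.708 s


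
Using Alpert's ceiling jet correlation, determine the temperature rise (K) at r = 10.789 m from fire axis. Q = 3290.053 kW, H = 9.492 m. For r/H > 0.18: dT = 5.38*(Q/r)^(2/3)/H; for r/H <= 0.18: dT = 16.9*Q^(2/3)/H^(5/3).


r/H = 10.789 / 9.492 = 1.1366
r/H > 0.18, so dT = 5.38*(Q/r)^(2/3)/H
Q/r = 304.95
(Q/r)^(2/3) = 45.305
dT = 5.38 * 45.305 / 9.492 = 25.679 K

25.679 K


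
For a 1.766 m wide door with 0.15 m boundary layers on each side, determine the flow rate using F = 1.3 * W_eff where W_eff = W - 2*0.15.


W_eff = 1.766 - 0.30 = 1.466 m
F = 1.3 * 1.466 = 1.9058 persons/s

1.9058 persons/s


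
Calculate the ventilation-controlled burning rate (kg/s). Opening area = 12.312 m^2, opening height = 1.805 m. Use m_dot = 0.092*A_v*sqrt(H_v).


sqrt(H_v) = 1.3435
m_dot = 0.092 * 12.312 * 1.3435 = 1.5218 kg/s

1.5218 kg/s


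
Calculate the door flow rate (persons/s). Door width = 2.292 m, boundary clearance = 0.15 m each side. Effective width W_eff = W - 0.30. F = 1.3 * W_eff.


W_eff = 2.292 - 0.30 = 1.992 m
F = 1.3 * 1.992 = 2.5896 persons/s

2.5896 persons/s


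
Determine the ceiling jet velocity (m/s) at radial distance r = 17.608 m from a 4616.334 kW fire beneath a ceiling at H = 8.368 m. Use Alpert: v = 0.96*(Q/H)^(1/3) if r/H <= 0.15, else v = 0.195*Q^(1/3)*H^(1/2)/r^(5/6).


r/H = 17.608 / 8.368 = 2.1042
r/H > 0.15, so v = 0.195*Q^(1/3)*H^(1/2)/r^(5/6)
Q^(1/3) = 16.651
H^(1/2) = 2.8927
r^(5/6) = 10.917
v = 0.195 * 16.651 * 2.8927 / 10.917 = 0.86037 m/s

0.86037 m/s


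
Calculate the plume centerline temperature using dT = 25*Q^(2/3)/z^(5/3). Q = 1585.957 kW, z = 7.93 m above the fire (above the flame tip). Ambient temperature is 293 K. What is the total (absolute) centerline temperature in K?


Q^(2/3) = 136.00
z^(5/3) = 31.535
dT = 25 * 136.00 / 31.535 = 107.81 K
T = 293 + 107.81 = 400.81 K

400.81 K


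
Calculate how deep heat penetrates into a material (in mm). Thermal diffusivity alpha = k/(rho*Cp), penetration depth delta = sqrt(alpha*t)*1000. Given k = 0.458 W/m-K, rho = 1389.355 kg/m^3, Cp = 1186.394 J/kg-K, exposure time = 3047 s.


alpha = 0.458 / (1389.355 * 1186.394) = 2.7786e-07 m^2/s
alpha * t = 0.00084663
delta = sqrt(0.00084663) * 1000 = 29.097 mm

29.097 mm


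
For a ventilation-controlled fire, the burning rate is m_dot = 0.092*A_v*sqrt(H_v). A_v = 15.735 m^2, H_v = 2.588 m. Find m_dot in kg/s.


sqrt(H_v) = 1.6087
m_dot = 0.092 * 15.735 * 1.6087 = 2.3288 kg/s

2.3288 kg/s


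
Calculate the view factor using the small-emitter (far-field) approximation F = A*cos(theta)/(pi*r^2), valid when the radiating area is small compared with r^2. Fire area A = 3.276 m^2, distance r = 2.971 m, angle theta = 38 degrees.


cos(38 deg) = 0.78801
pi*r^2 = 27.730
F = 3.276 * 0.78801 / 27.730 = 0.093094

0.093094


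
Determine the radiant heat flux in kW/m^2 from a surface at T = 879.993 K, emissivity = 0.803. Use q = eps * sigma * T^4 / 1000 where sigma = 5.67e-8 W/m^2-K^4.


T^4 = 5.9968e+11
q = 0.803 * 5.67e-8 * 5.9968e+11 / 1000 = 27.303 kW/m^2

27.303 kW/m^2


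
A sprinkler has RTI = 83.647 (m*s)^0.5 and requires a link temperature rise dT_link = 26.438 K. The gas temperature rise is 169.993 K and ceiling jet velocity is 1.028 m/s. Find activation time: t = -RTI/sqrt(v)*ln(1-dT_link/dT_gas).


dT_link/dT_gas = 0.15552
ln(1 - 0.15552) = -0.16904
t = -83.647 / sqrt(1.028) * -0.16904 = 13.946 s

13.946 s


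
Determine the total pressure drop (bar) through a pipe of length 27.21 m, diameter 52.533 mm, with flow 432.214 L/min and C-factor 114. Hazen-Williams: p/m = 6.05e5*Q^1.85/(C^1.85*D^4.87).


Q^1.85 = 75170
C^1.85 = 6386.7
D^4.87 = 2.3906e+08
p/m = 0.029786 bar/m
p_total = 0.029786 * 27.21 = 0.81049 bar

0.81049 bar


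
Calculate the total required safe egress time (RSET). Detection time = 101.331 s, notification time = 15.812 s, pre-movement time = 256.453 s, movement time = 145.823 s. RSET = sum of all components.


Total = 101.331 + 15.812 + 256.453 + 145.823 = 519.419 s

519.419 s


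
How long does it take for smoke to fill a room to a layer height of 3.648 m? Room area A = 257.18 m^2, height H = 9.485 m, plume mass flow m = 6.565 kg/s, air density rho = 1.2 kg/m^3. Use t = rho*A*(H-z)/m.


H - z = 5.837 m
t = 1.2 * 257.18 * 5.837 / 6.565 = 274.39 s

274.39 s


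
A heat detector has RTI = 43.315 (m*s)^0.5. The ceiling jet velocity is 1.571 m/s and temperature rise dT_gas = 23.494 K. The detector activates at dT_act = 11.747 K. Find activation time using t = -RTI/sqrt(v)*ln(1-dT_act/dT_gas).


dT_act/dT_gas = 0.5
ln(1 - 0.5) = -0.69315
t = -43.315 / sqrt(1.571) * -0.69315 = 23.954 s

23.954 s


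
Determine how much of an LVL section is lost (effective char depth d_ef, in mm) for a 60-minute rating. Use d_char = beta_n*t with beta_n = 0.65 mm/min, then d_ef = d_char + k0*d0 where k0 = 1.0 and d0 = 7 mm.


d_char = 0.65 * 60 = 39 mm
d_ef = 39 + 1.0*7 = 46 mm

46 mm


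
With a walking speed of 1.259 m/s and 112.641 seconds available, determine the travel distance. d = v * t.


d = 1.259 * 112.641 = 141.82 m

141.82 m


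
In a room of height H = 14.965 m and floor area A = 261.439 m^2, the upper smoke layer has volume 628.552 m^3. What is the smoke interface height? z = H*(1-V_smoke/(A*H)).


V/(A*H) = 0.16065
1 - 0.16065 = 0.83935
z = 14.965 * 0.83935 = 12.561 m

12.561 m


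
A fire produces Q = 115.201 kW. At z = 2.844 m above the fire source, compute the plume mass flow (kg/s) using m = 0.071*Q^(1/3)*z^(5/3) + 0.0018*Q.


Q^(1/3) = 4.8658
z^(5/3) = 5.7089
First term = 0.071 * 4.8658 * 5.7089 = 1.9722
Second term = 0.0018 * 115.201 = 0.20736
m = 2.1796 kg/s

2.1796 kg/s


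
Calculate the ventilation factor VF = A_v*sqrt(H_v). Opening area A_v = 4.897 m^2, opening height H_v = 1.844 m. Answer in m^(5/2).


sqrt(H_v) = 1.3579
VF = 4.897 * 1.3579 = 6.6498 m^(5/2)

6.6498 m^(5/2)


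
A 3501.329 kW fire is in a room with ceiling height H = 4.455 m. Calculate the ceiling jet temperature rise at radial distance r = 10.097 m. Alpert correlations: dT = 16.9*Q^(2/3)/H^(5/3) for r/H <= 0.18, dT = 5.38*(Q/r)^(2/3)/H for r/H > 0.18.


r/H = 10.097 / 4.455 = 2.2664
r/H > 0.18, so dT = 5.38*(Q/r)^(2/3)/H
Q/r = 346.77
(Q/r)^(2/3) = 49.358
dT = 5.38 * 49.358 / 4.455 = 59.607 K

59.607 K


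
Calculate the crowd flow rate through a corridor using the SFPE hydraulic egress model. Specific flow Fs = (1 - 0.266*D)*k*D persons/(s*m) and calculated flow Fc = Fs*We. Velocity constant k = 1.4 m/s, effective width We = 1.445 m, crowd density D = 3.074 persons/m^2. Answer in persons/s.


1 - 0.266*D = 1 - 0.266*3.074 = 0.18232
Fs = 0.18232 * 1.4 * 3.074 = 0.78462 persons/(s*m)
Fc = 0.78462 * 1.445 = 1.1338 persons/s

1.1338 persons/s


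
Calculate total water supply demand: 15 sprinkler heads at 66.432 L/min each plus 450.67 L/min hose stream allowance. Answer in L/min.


Sprinkler demand = 15 * 66.432 = 996.48 L/min
Total = 996.48 + 450.67 = 1447.15 L/min

1447.15 L/min


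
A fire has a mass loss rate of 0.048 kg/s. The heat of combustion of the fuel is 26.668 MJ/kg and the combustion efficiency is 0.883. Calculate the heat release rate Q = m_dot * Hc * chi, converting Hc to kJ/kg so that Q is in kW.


Hc = 26.668 MJ/kg = 26.668 * 1000 kJ/kg = 26668 kJ/kg
Q = 0.048 kg/s * 26668 kJ/kg * 0.883 = 1130.3 kW

1130.3 kW


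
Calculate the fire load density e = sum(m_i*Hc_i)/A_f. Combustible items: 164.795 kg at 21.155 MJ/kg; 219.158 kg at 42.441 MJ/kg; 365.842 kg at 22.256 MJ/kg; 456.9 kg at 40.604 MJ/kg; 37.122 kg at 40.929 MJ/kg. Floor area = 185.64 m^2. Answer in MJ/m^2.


Total energy = 164.795*21.155 + 219.158*42.441 + 365.842*22.256 + 456.9*40.604 + 37.122*40.929
= 3486.238 + 9301.285 + 8142.180 + 18551.97 + 1519.366
= 41001.04 MJ
e = 41001.04 / 185.64 = 220.86 MJ/m^2

220.86 MJ/m^2


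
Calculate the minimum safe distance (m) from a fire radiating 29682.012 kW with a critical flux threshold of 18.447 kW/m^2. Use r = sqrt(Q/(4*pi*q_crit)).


4*pi*q_crit = 231.81
Q/(4*pi*q_crit) = 128.04
r = sqrt(128.04) = 11.316 m

11.316 m


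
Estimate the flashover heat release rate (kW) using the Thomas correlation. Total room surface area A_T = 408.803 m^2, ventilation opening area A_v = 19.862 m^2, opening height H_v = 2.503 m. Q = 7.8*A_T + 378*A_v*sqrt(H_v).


7.8*A_T = 3188.7
sqrt(H_v) = 1.5821
378*A_v*sqrt(H_v) = 11878
Q = 3188.7 + 11878 = 15067 kW

15067 kW


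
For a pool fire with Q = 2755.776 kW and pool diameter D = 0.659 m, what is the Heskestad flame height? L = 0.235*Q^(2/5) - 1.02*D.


Q^(2/5) = 23.774
0.235 * Q^(2/5) = 5.5868
1.02 * D = 0.67218
L = 4.9146 m

4.9146 m


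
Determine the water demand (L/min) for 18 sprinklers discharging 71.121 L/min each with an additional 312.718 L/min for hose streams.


Sprinkler demand = 18 * 71.121 = 1280.178 L/min
Total = 1280.178 + 312.718 = 1592.896 L/min

1592.896 L/min


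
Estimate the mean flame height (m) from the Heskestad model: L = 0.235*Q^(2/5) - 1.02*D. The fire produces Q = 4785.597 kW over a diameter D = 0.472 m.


Q^(2/5) = 29.647
0.235 * Q^(2/5) = 6.9669
1.02 * D = 0.48144
L = 6.4855 m

6.4855 m


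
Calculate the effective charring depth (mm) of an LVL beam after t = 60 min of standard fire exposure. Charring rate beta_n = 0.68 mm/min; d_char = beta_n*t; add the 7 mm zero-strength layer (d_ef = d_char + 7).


d_char = 0.68 * 60 = 40.8 mm
d_ef = 40.8 + 1.0*7 = 47.8 mm

47.8 mm


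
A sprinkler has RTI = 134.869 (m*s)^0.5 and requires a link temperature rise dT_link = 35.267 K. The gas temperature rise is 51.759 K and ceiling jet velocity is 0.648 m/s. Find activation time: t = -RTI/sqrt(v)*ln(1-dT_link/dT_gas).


dT_link/dT_gas = 0.68137
ln(1 - 0.68137) = -1.1437
t = -134.869 / sqrt(0.648) * -1.1437 = 191.62 s

191.62 s


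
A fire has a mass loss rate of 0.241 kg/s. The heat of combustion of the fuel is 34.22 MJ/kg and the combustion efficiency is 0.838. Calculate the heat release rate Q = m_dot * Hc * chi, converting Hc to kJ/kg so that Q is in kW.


Hc = 34.22 MJ/kg = 34.22 * 1000 kJ/kg = 34220 kJ/kg
Q = 0.241 kg/s * 34220 kJ/kg * 0.838 = 6911.0 kW

6911.0 kW


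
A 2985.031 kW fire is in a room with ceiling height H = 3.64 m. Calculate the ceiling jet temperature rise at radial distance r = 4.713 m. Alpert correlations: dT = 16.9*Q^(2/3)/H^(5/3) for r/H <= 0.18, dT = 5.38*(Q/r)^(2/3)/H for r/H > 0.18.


r/H = 4.713 / 3.64 = 1.2948
r/H > 0.18, so dT = 5.38*(Q/r)^(2/3)/H
Q/r = 633.36
(Q/r)^(2/3) = 73.751
dT = 5.38 * 73.751 / 3.64 = 109.01 K

109.01 K


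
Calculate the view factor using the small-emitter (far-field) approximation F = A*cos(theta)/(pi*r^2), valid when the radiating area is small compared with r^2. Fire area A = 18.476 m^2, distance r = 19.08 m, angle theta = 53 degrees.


cos(53 deg) = 0.60182
pi*r^2 = 1143.7
F = 18.476 * 0.60182 / 1143.7 = 0.0097222

0.0097222
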